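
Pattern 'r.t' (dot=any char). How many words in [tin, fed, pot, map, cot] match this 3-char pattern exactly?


Pattern 'r.t' means: starts with 'r', any single char, ends with 't'.
Checking each word (must be exactly 3 chars):
  'tin' (len=3): no
  'fed' (len=3): no
  'pot' (len=3): no
  'map' (len=3): no
  'cot' (len=3): no
Matching words: []
Total: 0

0


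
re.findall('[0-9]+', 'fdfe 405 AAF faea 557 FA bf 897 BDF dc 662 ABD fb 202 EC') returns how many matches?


Pattern '[0-9]+' finds one or more digits.
Text: 'fdfe 405 AAF faea 557 FA bf 897 BDF dc 662 ABD fb 202 EC'
Scanning for matches:
  Match 1: '405'
  Match 2: '557'
  Match 3: '897'
  Match 4: '662'
  Match 5: '202'
Total matches: 5

5


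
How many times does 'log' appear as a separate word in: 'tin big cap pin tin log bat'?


Scanning each word for exact match 'log':
  Word 1: 'tin' -> no
  Word 2: 'big' -> no
  Word 3: 'cap' -> no
  Word 4: 'pin' -> no
  Word 5: 'tin' -> no
  Word 6: 'log' -> MATCH
  Word 7: 'bat' -> no
Total matches: 1

1


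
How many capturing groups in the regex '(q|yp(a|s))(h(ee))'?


To count capturing groups, count each '(' that starts a group.
Pattern: '(q|yp(a|s))(h(ee))'
Walking through the pattern:
  Position 0: '(' -> group #1
  Position 5: '(' -> group #2
  Position 11: '(' -> group #3
  Position 13: '(' -> group #4
Total capturing groups: 4

4


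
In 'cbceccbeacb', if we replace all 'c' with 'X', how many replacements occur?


re.sub('c', 'X', text) replaces every occurrence of 'c' with 'X'.
Text: 'cbceccbeacb'
Scanning for 'c':
  pos 0: 'c' -> replacement #1
  pos 2: 'c' -> replacement #2
  pos 4: 'c' -> replacement #3
  pos 5: 'c' -> replacement #4
  pos 9: 'c' -> replacement #5
Total replacements: 5

5


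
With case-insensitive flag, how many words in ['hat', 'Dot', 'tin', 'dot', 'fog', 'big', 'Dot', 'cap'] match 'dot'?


Case-insensitive matching: compare each word's lowercase form to 'dot'.
  'hat' -> lower='hat' -> no
  'Dot' -> lower='dot' -> MATCH
  'tin' -> lower='tin' -> no
  'dot' -> lower='dot' -> MATCH
  'fog' -> lower='fog' -> no
  'big' -> lower='big' -> no
  'Dot' -> lower='dot' -> MATCH
  'cap' -> lower='cap' -> no
Matches: ['Dot', 'dot', 'Dot']
Count: 3

3


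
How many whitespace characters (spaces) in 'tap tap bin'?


\s matches whitespace characters (spaces, tabs, etc.).
Text: 'tap tap bin'
This text has 3 words separated by spaces.
Number of spaces = number of words - 1 = 3 - 1 = 2

2


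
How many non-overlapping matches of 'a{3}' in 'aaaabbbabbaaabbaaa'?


Pattern 'a{3}' matches exactly 3 consecutive a's (greedy, non-overlapping).
String: 'aaaabbbabbaaabbaaa'
Scanning for runs of a's:
  Run at pos 0: 'aaaa' (length 4) -> 1 match(es)
  Run at pos 7: 'a' (length 1) -> 0 match(es)
  Run at pos 10: 'aaa' (length 3) -> 1 match(es)
  Run at pos 15: 'aaa' (length 3) -> 1 match(es)
Matches found: ['aaa', 'aaa', 'aaa']
Total: 3

3


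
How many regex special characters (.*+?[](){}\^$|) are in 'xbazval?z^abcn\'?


Regex special characters are: . * + ? [ ] ( ) { } \ ^ $ |
Scanning 'xbazval?z^abcn\':
  pos 7: '?' -> SPECIAL
  pos 9: '^' -> SPECIAL
  pos 14: '\' -> SPECIAL
Special chars found: ['?', '^', '\\']
Total: 3

3


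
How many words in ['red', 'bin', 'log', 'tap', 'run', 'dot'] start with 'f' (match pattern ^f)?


Pattern ^f anchors to start of word. Check which words begin with 'f':
  'red' -> no
  'bin' -> no
  'log' -> no
  'tap' -> no
  'run' -> no
  'dot' -> no
Matching words: []
Count: 0

0


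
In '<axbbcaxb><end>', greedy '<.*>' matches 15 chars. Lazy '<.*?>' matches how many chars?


Greedy '<.*>' tries to match as MUCH as possible.
Lazy '<.*?>' tries to match as LITTLE as possible.

String: '<axbbcaxb><end>'
Greedy '<.*>' starts at first '<' and extends to the LAST '>': '<axbbcaxb><end>' (15 chars)
Lazy '<.*?>' starts at first '<' and stops at the FIRST '>': '<axbbcaxb>' (10 chars)

10


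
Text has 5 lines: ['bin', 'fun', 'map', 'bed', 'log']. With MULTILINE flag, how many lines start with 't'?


With MULTILINE flag, ^ matches the start of each line.
Lines: ['bin', 'fun', 'map', 'bed', 'log']
Checking which lines start with 't':
  Line 1: 'bin' -> no
  Line 2: 'fun' -> no
  Line 3: 'map' -> no
  Line 4: 'bed' -> no
  Line 5: 'log' -> no
Matching lines: []
Count: 0

0


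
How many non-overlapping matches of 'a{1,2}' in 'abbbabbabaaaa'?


Pattern 'a{1,2}' matches between 1 and 2 consecutive a's (greedy).
String: 'abbbabbabaaaa'
Finding runs of a's and applying greedy matching:
  Run at pos 0: 'a' (length 1)
  Run at pos 4: 'a' (length 1)
  Run at pos 7: 'a' (length 1)
  Run at pos 9: 'aaaa' (length 4)
Matches: ['a', 'a', 'a', 'aa', 'aa']
Count: 5

5


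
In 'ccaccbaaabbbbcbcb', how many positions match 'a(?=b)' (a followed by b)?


Lookahead 'a(?=b)' matches 'a' only when followed by 'b'.
String: 'ccaccbaaabbbbcbcb'
Checking each position where char is 'a':
  pos 2: 'a' -> no (next='c')
  pos 6: 'a' -> no (next='a')
  pos 7: 'a' -> no (next='a')
  pos 8: 'a' -> MATCH (next='b')
Matching positions: [8]
Count: 1

1


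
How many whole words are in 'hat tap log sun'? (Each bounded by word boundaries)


Word boundaries (\b) mark the start/end of each word.
Text: 'hat tap log sun'
Splitting by whitespace:
  Word 1: 'hat'
  Word 2: 'tap'
  Word 3: 'log'
  Word 4: 'sun'
Total whole words: 4

4


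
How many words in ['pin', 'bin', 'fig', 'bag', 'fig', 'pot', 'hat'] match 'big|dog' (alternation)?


Alternation 'big|dog' matches either 'big' or 'dog'.
Checking each word:
  'pin' -> no
  'bin' -> no
  'fig' -> no
  'bag' -> no
  'fig' -> no
  'pot' -> no
  'hat' -> no
Matches: []
Count: 0

0


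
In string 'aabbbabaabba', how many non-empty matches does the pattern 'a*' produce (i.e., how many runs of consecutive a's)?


Pattern 'a*' matches zero or more a's. We want non-empty runs of consecutive a's.
String: 'aabbbabaabba'
Walking through the string to find runs of a's:
  Run 1: positions 0-1 -> 'aa'
  Run 2: positions 5-5 -> 'a'
  Run 3: positions 7-8 -> 'aa'
  Run 4: positions 11-11 -> 'a'
Non-empty runs found: ['aa', 'a', 'aa', 'a']
Count: 4

4


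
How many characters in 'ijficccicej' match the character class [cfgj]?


Character class [cfgj] matches any of: {c, f, g, j}
Scanning string 'ijficccicej' character by character:
  pos 0: 'i' -> no
  pos 1: 'j' -> MATCH
  pos 2: 'f' -> MATCH
  pos 3: 'i' -> no
  pos 4: 'c' -> MATCH
  pos 5: 'c' -> MATCH
  pos 6: 'c' -> MATCH
  pos 7: 'i' -> no
  pos 8: 'c' -> MATCH
  pos 9: 'e' -> no
  pos 10: 'j' -> MATCH
Total matches: 7

7


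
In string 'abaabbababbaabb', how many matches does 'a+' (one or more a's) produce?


Pattern 'a+' matches one or more consecutive a's.
String: 'abaabbababbaabb'
Scanning for runs of a:
  Match 1: 'a' (length 1)
  Match 2: 'aa' (length 2)
  Match 3: 'a' (length 1)
  Match 4: 'a' (length 1)
  Match 5: 'aa' (length 2)
Total matches: 5

5


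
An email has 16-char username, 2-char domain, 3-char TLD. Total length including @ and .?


An email address has format: username@domain.tld
Username length: 16
'@' character: 1
Domain length: 2
'.' character: 1
TLD length: 3
Total = 16 + 1 + 2 + 1 + 3 = 23

23


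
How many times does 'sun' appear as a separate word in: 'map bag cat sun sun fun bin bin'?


Scanning each word for exact match 'sun':
  Word 1: 'map' -> no
  Word 2: 'bag' -> no
  Word 3: 'cat' -> no
  Word 4: 'sun' -> MATCH
  Word 5: 'sun' -> MATCH
  Word 6: 'fun' -> no
  Word 7: 'bin' -> no
  Word 8: 'bin' -> no
Total matches: 2

2


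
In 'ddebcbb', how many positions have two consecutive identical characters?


Looking for consecutive identical characters in 'ddebcbb':
  pos 0-1: 'd' vs 'd' -> MATCH ('dd')
  pos 1-2: 'd' vs 'e' -> different
  pos 2-3: 'e' vs 'b' -> different
  pos 3-4: 'b' vs 'c' -> different
  pos 4-5: 'c' vs 'b' -> different
  pos 5-6: 'b' vs 'b' -> MATCH ('bb')
Consecutive identical pairs: ['dd', 'bb']
Count: 2

2


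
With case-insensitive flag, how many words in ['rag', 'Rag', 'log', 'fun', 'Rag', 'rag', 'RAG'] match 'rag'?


Case-insensitive matching: compare each word's lowercase form to 'rag'.
  'rag' -> lower='rag' -> MATCH
  'Rag' -> lower='rag' -> MATCH
  'log' -> lower='log' -> no
  'fun' -> lower='fun' -> no
  'Rag' -> lower='rag' -> MATCH
  'rag' -> lower='rag' -> MATCH
  'RAG' -> lower='rag' -> MATCH
Matches: ['rag', 'Rag', 'Rag', 'rag', 'RAG']
Count: 5

5


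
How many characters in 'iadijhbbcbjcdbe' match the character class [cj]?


Character class [cj] matches any of: {c, j}
Scanning string 'iadijhbbcbjcdbe' character by character:
  pos 0: 'i' -> no
  pos 1: 'a' -> no
  pos 2: 'd' -> no
  pos 3: 'i' -> no
  pos 4: 'j' -> MATCH
  pos 5: 'h' -> no
  pos 6: 'b' -> no
  pos 7: 'b' -> no
  pos 8: 'c' -> MATCH
  pos 9: 'b' -> no
  pos 10: 'j' -> MATCH
  pos 11: 'c' -> MATCH
  pos 12: 'd' -> no
  pos 13: 'b' -> no
  pos 14: 'e' -> no
Total matches: 4

4


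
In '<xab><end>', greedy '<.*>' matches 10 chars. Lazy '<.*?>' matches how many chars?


Greedy '<.*>' tries to match as MUCH as possible.
Lazy '<.*?>' tries to match as LITTLE as possible.

String: '<xab><end>'
Greedy '<.*>' starts at first '<' and extends to the LAST '>': '<xab><end>' (10 chars)
Lazy '<.*?>' starts at first '<' and stops at the FIRST '>': '<xab>' (5 chars)

5


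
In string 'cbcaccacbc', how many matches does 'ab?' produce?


Pattern 'ab?' matches 'a' optionally followed by 'b'.
String: 'cbcaccacbc'
Scanning left to right for 'a' then checking next char:
  Match 1: 'a' (a not followed by b)
  Match 2: 'a' (a not followed by b)
Total matches: 2

2


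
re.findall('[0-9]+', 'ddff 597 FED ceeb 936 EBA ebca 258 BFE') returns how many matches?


Pattern '[0-9]+' finds one or more digits.
Text: 'ddff 597 FED ceeb 936 EBA ebca 258 BFE'
Scanning for matches:
  Match 1: '597'
  Match 2: '936'
  Match 3: '258'
Total matches: 3

3


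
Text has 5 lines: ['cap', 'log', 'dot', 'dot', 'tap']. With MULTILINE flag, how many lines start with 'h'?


With MULTILINE flag, ^ matches the start of each line.
Lines: ['cap', 'log', 'dot', 'dot', 'tap']
Checking which lines start with 'h':
  Line 1: 'cap' -> no
  Line 2: 'log' -> no
  Line 3: 'dot' -> no
  Line 4: 'dot' -> no
  Line 5: 'tap' -> no
Matching lines: []
Count: 0

0


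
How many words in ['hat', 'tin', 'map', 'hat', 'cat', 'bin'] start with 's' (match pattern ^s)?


Pattern ^s anchors to start of word. Check which words begin with 's':
  'hat' -> no
  'tin' -> no
  'map' -> no
  'hat' -> no
  'cat' -> no
  'bin' -> no
Matching words: []
Count: 0

0


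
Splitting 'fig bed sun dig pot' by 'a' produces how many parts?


Splitting by 'a' breaks the string at each occurrence of the separator.
Text: 'fig bed sun dig pot'
Parts after split:
  Part 1: 'fig bed sun dig pot'
Total parts: 1

1


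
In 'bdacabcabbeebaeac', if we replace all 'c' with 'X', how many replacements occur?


re.sub('c', 'X', text) replaces every occurrence of 'c' with 'X'.
Text: 'bdacabcabbeebaeac'
Scanning for 'c':
  pos 3: 'c' -> replacement #1
  pos 6: 'c' -> replacement #2
  pos 16: 'c' -> replacement #3
Total replacements: 3

3


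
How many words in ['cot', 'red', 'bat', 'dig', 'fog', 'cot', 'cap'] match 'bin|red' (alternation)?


Alternation 'bin|red' matches either 'bin' or 'red'.
Checking each word:
  'cot' -> no
  'red' -> MATCH
  'bat' -> no
  'dig' -> no
  'fog' -> no
  'cot' -> no
  'cap' -> no
Matches: ['red']
Count: 1

1


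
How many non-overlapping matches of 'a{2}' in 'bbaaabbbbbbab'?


Pattern 'a{2}' matches exactly 2 consecutive a's (greedy, non-overlapping).
String: 'bbaaabbbbbbab'
Scanning for runs of a's:
  Run at pos 2: 'aaa' (length 3) -> 1 match(es)
  Run at pos 11: 'a' (length 1) -> 0 match(es)
Matches found: ['aa']
Total: 1

1


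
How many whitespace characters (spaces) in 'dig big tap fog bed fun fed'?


\s matches whitespace characters (spaces, tabs, etc.).
Text: 'dig big tap fog bed fun fed'
This text has 7 words separated by spaces.
Number of spaces = number of words - 1 = 7 - 1 = 6

6


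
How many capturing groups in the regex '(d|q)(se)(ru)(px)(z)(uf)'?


To count capturing groups, count each '(' that starts a group.
Pattern: '(d|q)(se)(ru)(px)(z)(uf)'
Walking through the pattern:
  Position 0: '(' -> group #1
  Position 5: '(' -> group #2
  Position 9: '(' -> group #3
  Position 13: '(' -> group #4
  Position 17: '(' -> group #5
  Position 20: '(' -> group #6
Total capturing groups: 6

6


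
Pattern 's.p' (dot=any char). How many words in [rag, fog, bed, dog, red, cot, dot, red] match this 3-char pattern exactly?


Pattern 's.p' means: starts with 's', any single char, ends with 'p'.
Checking each word (must be exactly 3 chars):
  'rag' (len=3): no
  'fog' (len=3): no
  'bed' (len=3): no
  'dog' (len=3): no
  'red' (len=3): no
  'cot' (len=3): no
  'dot' (len=3): no
  'red' (len=3): no
Matching words: []
Total: 0

0


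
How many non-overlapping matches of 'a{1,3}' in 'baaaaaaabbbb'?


Pattern 'a{1,3}' matches between 1 and 3 consecutive a's (greedy).
String: 'baaaaaaabbbb'
Finding runs of a's and applying greedy matching:
  Run at pos 1: 'aaaaaaa' (length 7)
Matches: ['aaa', 'aaa', 'a']
Count: 3

3


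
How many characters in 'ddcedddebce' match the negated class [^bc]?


Negated class [^bc] matches any char NOT in {b, c}
Scanning 'ddcedddebce':
  pos 0: 'd' -> MATCH
  pos 1: 'd' -> MATCH
  pos 2: 'c' -> no (excluded)
  pos 3: 'e' -> MATCH
  pos 4: 'd' -> MATCH
  pos 5: 'd' -> MATCH
  pos 6: 'd' -> MATCH
  pos 7: 'e' -> MATCH
  pos 8: 'b' -> no (excluded)
  pos 9: 'c' -> no (excluded)
  pos 10: 'e' -> MATCH
Total matches: 8

8


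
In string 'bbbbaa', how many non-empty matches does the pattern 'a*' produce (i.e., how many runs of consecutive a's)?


Pattern 'a*' matches zero or more a's. We want non-empty runs of consecutive a's.
String: 'bbbbaa'
Walking through the string to find runs of a's:
  Run 1: positions 4-5 -> 'aa'
Non-empty runs found: ['aa']
Count: 1

1


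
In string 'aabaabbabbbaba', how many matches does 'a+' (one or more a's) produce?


Pattern 'a+' matches one or more consecutive a's.
String: 'aabaabbabbbaba'
Scanning for runs of a:
  Match 1: 'aa' (length 2)
  Match 2: 'aa' (length 2)
  Match 3: 'a' (length 1)
  Match 4: 'a' (length 1)
  Match 5: 'a' (length 1)
Total matches: 5

5


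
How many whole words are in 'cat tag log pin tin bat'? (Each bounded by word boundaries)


Word boundaries (\b) mark the start/end of each word.
Text: 'cat tag log pin tin bat'
Splitting by whitespace:
  Word 1: 'cat'
  Word 2: 'tag'
  Word 3: 'log'
  Word 4: 'pin'
  Word 5: 'tin'
  Word 6: 'bat'
Total whole words: 6

6


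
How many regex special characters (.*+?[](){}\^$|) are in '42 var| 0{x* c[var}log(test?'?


Regex special characters are: . * + ? [ ] ( ) { } \ ^ $ |
Scanning '42 var| 0{x* c[var}log(test?':
  pos 6: '|' -> SPECIAL
  pos 9: '{' -> SPECIAL
  pos 11: '*' -> SPECIAL
  pos 14: '[' -> SPECIAL
  pos 18: '}' -> SPECIAL
  pos 22: '(' -> SPECIAL
  pos 27: '?' -> SPECIAL
Special chars found: ['|', '{', '*', '[', '}', '(', '?']
Total: 7

7


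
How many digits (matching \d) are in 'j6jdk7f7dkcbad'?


\d matches any digit 0-9.
Scanning 'j6jdk7f7dkcbad':
  pos 1: '6' -> DIGIT
  pos 5: '7' -> DIGIT
  pos 7: '7' -> DIGIT
Digits found: ['6', '7', '7']
Total: 3

3


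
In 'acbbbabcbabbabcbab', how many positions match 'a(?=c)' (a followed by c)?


Lookahead 'a(?=c)' matches 'a' only when followed by 'c'.
String: 'acbbbabcbabbabcbab'
Checking each position where char is 'a':
  pos 0: 'a' -> MATCH (next='c')
  pos 5: 'a' -> no (next='b')
  pos 9: 'a' -> no (next='b')
  pos 12: 'a' -> no (next='b')
  pos 16: 'a' -> no (next='b')
Matching positions: [0]
Count: 1

1


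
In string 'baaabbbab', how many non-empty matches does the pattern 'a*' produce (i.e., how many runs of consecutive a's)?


Pattern 'a*' matches zero or more a's. We want non-empty runs of consecutive a's.
String: 'baaabbbab'
Walking through the string to find runs of a's:
  Run 1: positions 1-3 -> 'aaa'
  Run 2: positions 7-7 -> 'a'
Non-empty runs found: ['aaa', 'a']
Count: 2

2


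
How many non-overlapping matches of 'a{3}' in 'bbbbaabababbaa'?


Pattern 'a{3}' matches exactly 3 consecutive a's (greedy, non-overlapping).
String: 'bbbbaabababbaa'
Scanning for runs of a's:
  Run at pos 4: 'aa' (length 2) -> 0 match(es)
  Run at pos 7: 'a' (length 1) -> 0 match(es)
  Run at pos 9: 'a' (length 1) -> 0 match(es)
  Run at pos 12: 'aa' (length 2) -> 0 match(es)
Matches found: []
Total: 0

0


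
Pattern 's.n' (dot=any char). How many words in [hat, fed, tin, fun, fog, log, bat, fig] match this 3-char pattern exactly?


Pattern 's.n' means: starts with 's', any single char, ends with 'n'.
Checking each word (must be exactly 3 chars):
  'hat' (len=3): no
  'fed' (len=3): no
  'tin' (len=3): no
  'fun' (len=3): no
  'fog' (len=3): no
  'log' (len=3): no
  'bat' (len=3): no
  'fig' (len=3): no
Matching words: []
Total: 0

0


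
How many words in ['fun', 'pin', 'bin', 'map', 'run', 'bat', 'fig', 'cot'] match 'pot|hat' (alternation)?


Alternation 'pot|hat' matches either 'pot' or 'hat'.
Checking each word:
  'fun' -> no
  'pin' -> no
  'bin' -> no
  'map' -> no
  'run' -> no
  'bat' -> no
  'fig' -> no
  'cot' -> no
Matches: []
Count: 0

0


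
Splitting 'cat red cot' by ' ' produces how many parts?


Splitting by ' ' breaks the string at each occurrence of the separator.
Text: 'cat red cot'
Parts after split:
  Part 1: 'cat'
  Part 2: 'red'
  Part 3: 'cot'
Total parts: 3

3


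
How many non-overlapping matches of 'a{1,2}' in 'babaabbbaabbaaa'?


Pattern 'a{1,2}' matches between 1 and 2 consecutive a's (greedy).
String: 'babaabbbaabbaaa'
Finding runs of a's and applying greedy matching:
  Run at pos 1: 'a' (length 1)
  Run at pos 3: 'aa' (length 2)
  Run at pos 8: 'aa' (length 2)
  Run at pos 12: 'aaa' (length 3)
Matches: ['a', 'aa', 'aa', 'aa', 'a']
Count: 5

5


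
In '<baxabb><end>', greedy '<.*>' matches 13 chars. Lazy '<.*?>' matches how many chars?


Greedy '<.*>' tries to match as MUCH as possible.
Lazy '<.*?>' tries to match as LITTLE as possible.

String: '<baxabb><end>'
Greedy '<.*>' starts at first '<' and extends to the LAST '>': '<baxabb><end>' (13 chars)
Lazy '<.*?>' starts at first '<' and stops at the FIRST '>': '<baxabb>' (8 chars)

8


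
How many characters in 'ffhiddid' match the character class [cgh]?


Character class [cgh] matches any of: {c, g, h}
Scanning string 'ffhiddid' character by character:
  pos 0: 'f' -> no
  pos 1: 'f' -> no
  pos 2: 'h' -> MATCH
  pos 3: 'i' -> no
  pos 4: 'd' -> no
  pos 5: 'd' -> no
  pos 6: 'i' -> no
  pos 7: 'd' -> no
Total matches: 1

1


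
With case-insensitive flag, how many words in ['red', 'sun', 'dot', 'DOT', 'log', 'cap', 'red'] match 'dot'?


Case-insensitive matching: compare each word's lowercase form to 'dot'.
  'red' -> lower='red' -> no
  'sun' -> lower='sun' -> no
  'dot' -> lower='dot' -> MATCH
  'DOT' -> lower='dot' -> MATCH
  'log' -> lower='log' -> no
  'cap' -> lower='cap' -> no
  'red' -> lower='red' -> no
Matches: ['dot', 'DOT']
Count: 2

2


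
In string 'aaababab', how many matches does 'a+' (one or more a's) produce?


Pattern 'a+' matches one or more consecutive a's.
String: 'aaababab'
Scanning for runs of a:
  Match 1: 'aaa' (length 3)
  Match 2: 'a' (length 1)
  Match 3: 'a' (length 1)
Total matches: 3

3


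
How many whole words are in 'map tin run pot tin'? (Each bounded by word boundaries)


Word boundaries (\b) mark the start/end of each word.
Text: 'map tin run pot tin'
Splitting by whitespace:
  Word 1: 'map'
  Word 2: 'tin'
  Word 3: 'run'
  Word 4: 'pot'
  Word 5: 'tin'
Total whole words: 5

5


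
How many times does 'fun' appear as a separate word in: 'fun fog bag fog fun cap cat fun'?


Scanning each word for exact match 'fun':
  Word 1: 'fun' -> MATCH
  Word 2: 'fog' -> no
  Word 3: 'bag' -> no
  Word 4: 'fog' -> no
  Word 5: 'fun' -> MATCH
  Word 6: 'cap' -> no
  Word 7: 'cat' -> no
  Word 8: 'fun' -> MATCH
Total matches: 3

3


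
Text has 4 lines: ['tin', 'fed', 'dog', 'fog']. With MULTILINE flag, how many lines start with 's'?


With MULTILINE flag, ^ matches the start of each line.
Lines: ['tin', 'fed', 'dog', 'fog']
Checking which lines start with 's':
  Line 1: 'tin' -> no
  Line 2: 'fed' -> no
  Line 3: 'dog' -> no
  Line 4: 'fog' -> no
Matching lines: []
Count: 0

0


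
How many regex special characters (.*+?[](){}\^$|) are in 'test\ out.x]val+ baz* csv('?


Regex special characters are: . * + ? [ ] ( ) { } \ ^ $ |
Scanning 'test\ out.x]val+ baz* csv(':
  pos 4: '\' -> SPECIAL
  pos 9: '.' -> SPECIAL
  pos 11: ']' -> SPECIAL
  pos 15: '+' -> SPECIAL
  pos 20: '*' -> SPECIAL
  pos 25: '(' -> SPECIAL
Special chars found: ['\\', '.', ']', '+', '*', '(']
Total: 6

6


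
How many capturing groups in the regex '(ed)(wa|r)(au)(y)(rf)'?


To count capturing groups, count each '(' that starts a group.
Pattern: '(ed)(wa|r)(au)(y)(rf)'
Walking through the pattern:
  Position 0: '(' -> group #1
  Position 4: '(' -> group #2
  Position 10: '(' -> group #3
  Position 14: '(' -> group #4
  Position 17: '(' -> group #5
Total capturing groups: 5

5


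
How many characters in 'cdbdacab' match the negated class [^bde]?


Negated class [^bde] matches any char NOT in {b, d, e}
Scanning 'cdbdacab':
  pos 0: 'c' -> MATCH
  pos 1: 'd' -> no (excluded)
  pos 2: 'b' -> no (excluded)
  pos 3: 'd' -> no (excluded)
  pos 4: 'a' -> MATCH
  pos 5: 'c' -> MATCH
  pos 6: 'a' -> MATCH
  pos 7: 'b' -> no (excluded)
Total matches: 4

4


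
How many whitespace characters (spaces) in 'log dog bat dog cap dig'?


\s matches whitespace characters (spaces, tabs, etc.).
Text: 'log dog bat dog cap dig'
This text has 6 words separated by spaces.
Number of spaces = number of words - 1 = 6 - 1 = 5

5


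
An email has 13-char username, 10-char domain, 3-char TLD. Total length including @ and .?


An email address has format: username@domain.tld
Username length: 13
'@' character: 1
Domain length: 10
'.' character: 1
TLD length: 3
Total = 13 + 1 + 10 + 1 + 3 = 28

28


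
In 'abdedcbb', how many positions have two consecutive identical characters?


Looking for consecutive identical characters in 'abdedcbb':
  pos 0-1: 'a' vs 'b' -> different
  pos 1-2: 'b' vs 'd' -> different
  pos 2-3: 'd' vs 'e' -> different
  pos 3-4: 'e' vs 'd' -> different
  pos 4-5: 'd' vs 'c' -> different
  pos 5-6: 'c' vs 'b' -> different
  pos 6-7: 'b' vs 'b' -> MATCH ('bb')
Consecutive identical pairs: ['bb']
Count: 1

1


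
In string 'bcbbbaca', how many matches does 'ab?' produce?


Pattern 'ab?' matches 'a' optionally followed by 'b'.
String: 'bcbbbaca'
Scanning left to right for 'a' then checking next char:
  Match 1: 'a' (a not followed by b)
  Match 2: 'a' (a not followed by b)
Total matches: 2

2


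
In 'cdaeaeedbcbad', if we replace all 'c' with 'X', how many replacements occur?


re.sub('c', 'X', text) replaces every occurrence of 'c' with 'X'.
Text: 'cdaeaeedbcbad'
Scanning for 'c':
  pos 0: 'c' -> replacement #1
  pos 9: 'c' -> replacement #2
Total replacements: 2

2


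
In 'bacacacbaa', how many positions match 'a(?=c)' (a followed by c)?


Lookahead 'a(?=c)' matches 'a' only when followed by 'c'.
String: 'bacacacbaa'
Checking each position where char is 'a':
  pos 1: 'a' -> MATCH (next='c')
  pos 3: 'a' -> MATCH (next='c')
  pos 5: 'a' -> MATCH (next='c')
  pos 8: 'a' -> no (next='a')
Matching positions: [1, 3, 5]
Count: 3

3


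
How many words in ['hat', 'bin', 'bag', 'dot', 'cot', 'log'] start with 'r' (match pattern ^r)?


Pattern ^r anchors to start of word. Check which words begin with 'r':
  'hat' -> no
  'bin' -> no
  'bag' -> no
  'dot' -> no
  'cot' -> no
  'log' -> no
Matching words: []
Count: 0

0


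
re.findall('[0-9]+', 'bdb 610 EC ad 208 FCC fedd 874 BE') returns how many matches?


Pattern '[0-9]+' finds one or more digits.
Text: 'bdb 610 EC ad 208 FCC fedd 874 BE'
Scanning for matches:
  Match 1: '610'
  Match 2: '208'
  Match 3: '874'
Total matches: 3

3


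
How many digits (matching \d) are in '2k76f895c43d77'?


\d matches any digit 0-9.
Scanning '2k76f895c43d77':
  pos 0: '2' -> DIGIT
  pos 2: '7' -> DIGIT
  pos 3: '6' -> DIGIT
  pos 5: '8' -> DIGIT
  pos 6: '9' -> DIGIT
  pos 7: '5' -> DIGIT
  pos 9: '4' -> DIGIT
  pos 10: '3' -> DIGIT
  pos 12: '7' -> DIGIT
  pos 13: '7' -> DIGIT
Digits found: ['2', '7', '6', '8', '9', '5', '4', '3', '7', '7']
Total: 10

10


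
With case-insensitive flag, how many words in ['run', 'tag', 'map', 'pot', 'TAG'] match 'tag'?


Case-insensitive matching: compare each word's lowercase form to 'tag'.
  'run' -> lower='run' -> no
  'tag' -> lower='tag' -> MATCH
  'map' -> lower='map' -> no
  'pot' -> lower='pot' -> no
  'TAG' -> lower='tag' -> MATCH
Matches: ['tag', 'TAG']
Count: 2

2


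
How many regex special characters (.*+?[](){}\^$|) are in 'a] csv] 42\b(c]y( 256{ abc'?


Regex special characters are: . * + ? [ ] ( ) { } \ ^ $ |
Scanning 'a] csv] 42\b(c]y( 256{ abc':
  pos 1: ']' -> SPECIAL
  pos 6: ']' -> SPECIAL
  pos 10: '\' -> SPECIAL
  pos 12: '(' -> SPECIAL
  pos 14: ']' -> SPECIAL
  pos 16: '(' -> SPECIAL
  pos 21: '{' -> SPECIAL
Special chars found: [']', ']', '\\', '(', ']', '(', '{']
Total: 7

7


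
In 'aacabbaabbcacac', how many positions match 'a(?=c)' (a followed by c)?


Lookahead 'a(?=c)' matches 'a' only when followed by 'c'.
String: 'aacabbaabbcacac'
Checking each position where char is 'a':
  pos 0: 'a' -> no (next='a')
  pos 1: 'a' -> MATCH (next='c')
  pos 3: 'a' -> no (next='b')
  pos 6: 'a' -> no (next='a')
  pos 7: 'a' -> no (next='b')
  pos 11: 'a' -> MATCH (next='c')
  pos 13: 'a' -> MATCH (next='c')
Matching positions: [1, 11, 13]
Count: 3

3


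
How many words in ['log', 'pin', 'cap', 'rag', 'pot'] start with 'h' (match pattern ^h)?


Pattern ^h anchors to start of word. Check which words begin with 'h':
  'log' -> no
  'pin' -> no
  'cap' -> no
  'rag' -> no
  'pot' -> no
Matching words: []
Count: 0

0


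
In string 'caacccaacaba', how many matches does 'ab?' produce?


Pattern 'ab?' matches 'a' optionally followed by 'b'.
String: 'caacccaacaba'
Scanning left to right for 'a' then checking next char:
  Match 1: 'a' (a not followed by b)
  Match 2: 'a' (a not followed by b)
  Match 3: 'a' (a not followed by b)
  Match 4: 'a' (a not followed by b)
  Match 5: 'ab' (a followed by b)
  Match 6: 'a' (a not followed by b)
Total matches: 6

6


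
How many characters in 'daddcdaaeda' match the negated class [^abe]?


Negated class [^abe] matches any char NOT in {a, b, e}
Scanning 'daddcdaaeda':
  pos 0: 'd' -> MATCH
  pos 1: 'a' -> no (excluded)
  pos 2: 'd' -> MATCH
  pos 3: 'd' -> MATCH
  pos 4: 'c' -> MATCH
  pos 5: 'd' -> MATCH
  pos 6: 'a' -> no (excluded)
  pos 7: 'a' -> no (excluded)
  pos 8: 'e' -> no (excluded)
  pos 9: 'd' -> MATCH
  pos 10: 'a' -> no (excluded)
Total matches: 6

6


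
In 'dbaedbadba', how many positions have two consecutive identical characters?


Looking for consecutive identical characters in 'dbaedbadba':
  pos 0-1: 'd' vs 'b' -> different
  pos 1-2: 'b' vs 'a' -> different
  pos 2-3: 'a' vs 'e' -> different
  pos 3-4: 'e' vs 'd' -> different
  pos 4-5: 'd' vs 'b' -> different
  pos 5-6: 'b' vs 'a' -> different
  pos 6-7: 'a' vs 'd' -> different
  pos 7-8: 'd' vs 'b' -> different
  pos 8-9: 'b' vs 'a' -> different
Consecutive identical pairs: []
Count: 0

0


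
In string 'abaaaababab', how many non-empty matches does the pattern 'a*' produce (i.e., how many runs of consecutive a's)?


Pattern 'a*' matches zero or more a's. We want non-empty runs of consecutive a's.
String: 'abaaaababab'
Walking through the string to find runs of a's:
  Run 1: positions 0-0 -> 'a'
  Run 2: positions 2-5 -> 'aaaa'
  Run 3: positions 7-7 -> 'a'
  Run 4: positions 9-9 -> 'a'
Non-empty runs found: ['a', 'aaaa', 'a', 'a']
Count: 4

4


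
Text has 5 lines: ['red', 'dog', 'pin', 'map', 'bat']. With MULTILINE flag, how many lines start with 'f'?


With MULTILINE flag, ^ matches the start of each line.
Lines: ['red', 'dog', 'pin', 'map', 'bat']
Checking which lines start with 'f':
  Line 1: 'red' -> no
  Line 2: 'dog' -> no
  Line 3: 'pin' -> no
  Line 4: 'map' -> no
  Line 5: 'bat' -> no
Matching lines: []
Count: 0

0


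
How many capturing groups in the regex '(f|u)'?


To count capturing groups, count each '(' that starts a group.
Pattern: '(f|u)'
Walking through the pattern:
  Position 0: '(' -> group #1
Total capturing groups: 1

1


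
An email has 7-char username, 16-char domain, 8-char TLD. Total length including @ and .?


An email address has format: username@domain.tld
Username length: 7
'@' character: 1
Domain length: 16
'.' character: 1
TLD length: 8
Total = 7 + 1 + 16 + 1 + 8 = 33

33


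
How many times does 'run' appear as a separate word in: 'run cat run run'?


Scanning each word for exact match 'run':
  Word 1: 'run' -> MATCH
  Word 2: 'cat' -> no
  Word 3: 'run' -> MATCH
  Word 4: 'run' -> MATCH
Total matches: 3

3


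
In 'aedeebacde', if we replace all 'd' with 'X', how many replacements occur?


re.sub('d', 'X', text) replaces every occurrence of 'd' with 'X'.
Text: 'aedeebacde'
Scanning for 'd':
  pos 2: 'd' -> replacement #1
  pos 8: 'd' -> replacement #2
Total replacements: 2

2


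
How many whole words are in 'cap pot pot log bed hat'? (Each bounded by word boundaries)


Word boundaries (\b) mark the start/end of each word.
Text: 'cap pot pot log bed hat'
Splitting by whitespace:
  Word 1: 'cap'
  Word 2: 'pot'
  Word 3: 'pot'
  Word 4: 'log'
  Word 5: 'bed'
  Word 6: 'hat'
Total whole words: 6

6


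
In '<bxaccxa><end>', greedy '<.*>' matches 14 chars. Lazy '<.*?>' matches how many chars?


Greedy '<.*>' tries to match as MUCH as possible.
Lazy '<.*?>' tries to match as LITTLE as possible.

String: '<bxaccxa><end>'
Greedy '<.*>' starts at first '<' and extends to the LAST '>': '<bxaccxa><end>' (14 chars)
Lazy '<.*?>' starts at first '<' and stops at the FIRST '>': '<bxaccxa>' (9 chars)

9


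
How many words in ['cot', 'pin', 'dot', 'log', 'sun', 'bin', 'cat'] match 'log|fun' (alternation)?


Alternation 'log|fun' matches either 'log' or 'fun'.
Checking each word:
  'cot' -> no
  'pin' -> no
  'dot' -> no
  'log' -> MATCH
  'sun' -> no
  'bin' -> no
  'cat' -> no
Matches: ['log']
Count: 1

1


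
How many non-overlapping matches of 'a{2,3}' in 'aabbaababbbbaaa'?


Pattern 'a{2,3}' matches between 2 and 3 consecutive a's (greedy).
String: 'aabbaababbbbaaa'
Finding runs of a's and applying greedy matching:
  Run at pos 0: 'aa' (length 2)
  Run at pos 4: 'aa' (length 2)
  Run at pos 7: 'a' (length 1)
  Run at pos 12: 'aaa' (length 3)
Matches: ['aa', 'aa', 'aaa']
Count: 3

3


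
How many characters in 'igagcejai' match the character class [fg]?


Character class [fg] matches any of: {f, g}
Scanning string 'igagcejai' character by character:
  pos 0: 'i' -> no
  pos 1: 'g' -> MATCH
  pos 2: 'a' -> no
  pos 3: 'g' -> MATCH
  pos 4: 'c' -> no
  pos 5: 'e' -> no
  pos 6: 'j' -> no
  pos 7: 'a' -> no
  pos 8: 'i' -> no
Total matches: 2

2


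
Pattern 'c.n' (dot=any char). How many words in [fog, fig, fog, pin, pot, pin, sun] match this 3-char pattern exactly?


Pattern 'c.n' means: starts with 'c', any single char, ends with 'n'.
Checking each word (must be exactly 3 chars):
  'fog' (len=3): no
  'fig' (len=3): no
  'fog' (len=3): no
  'pin' (len=3): no
  'pot' (len=3): no
  'pin' (len=3): no
  'sun' (len=3): no
Matching words: []
Total: 0

0


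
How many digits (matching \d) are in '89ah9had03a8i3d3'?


\d matches any digit 0-9.
Scanning '89ah9had03a8i3d3':
  pos 0: '8' -> DIGIT
  pos 1: '9' -> DIGIT
  pos 4: '9' -> DIGIT
  pos 8: '0' -> DIGIT
  pos 9: '3' -> DIGIT
  pos 11: '8' -> DIGIT
  pos 13: '3' -> DIGIT
  pos 15: '3' -> DIGIT
Digits found: ['8', '9', '9', '0', '3', '8', '3', '3']
Total: 8

8


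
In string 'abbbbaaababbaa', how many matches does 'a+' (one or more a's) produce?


Pattern 'a+' matches one or more consecutive a's.
String: 'abbbbaaababbaa'
Scanning for runs of a:
  Match 1: 'a' (length 1)
  Match 2: 'aaa' (length 3)
  Match 3: 'a' (length 1)
  Match 4: 'aa' (length 2)
Total matches: 4

4


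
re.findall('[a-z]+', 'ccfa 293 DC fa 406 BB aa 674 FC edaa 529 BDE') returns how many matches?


Pattern '[a-z]+' finds one or more lowercase letters.
Text: 'ccfa 293 DC fa 406 BB aa 674 FC edaa 529 BDE'
Scanning for matches:
  Match 1: 'ccfa'
  Match 2: 'fa'
  Match 3: 'aa'
  Match 4: 'edaa'
Total matches: 4

4


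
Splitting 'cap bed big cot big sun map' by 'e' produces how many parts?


Splitting by 'e' breaks the string at each occurrence of the separator.
Text: 'cap bed big cot big sun map'
Parts after split:
  Part 1: 'cap b'
  Part 2: 'd big cot big sun map'
Total parts: 2

2


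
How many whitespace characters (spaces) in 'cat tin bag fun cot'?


\s matches whitespace characters (spaces, tabs, etc.).
Text: 'cat tin bag fun cot'
This text has 5 words separated by spaces.
Number of spaces = number of words - 1 = 5 - 1 = 4

4


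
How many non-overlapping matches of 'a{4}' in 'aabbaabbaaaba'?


Pattern 'a{4}' matches exactly 4 consecutive a's (greedy, non-overlapping).
String: 'aabbaabbaaaba'
Scanning for runs of a's:
  Run at pos 0: 'aa' (length 2) -> 0 match(es)
  Run at pos 4: 'aa' (length 2) -> 0 match(es)
  Run at pos 8: 'aaa' (length 3) -> 0 match(es)
  Run at pos 12: 'a' (length 1) -> 0 match(es)
Matches found: []
Total: 0

0


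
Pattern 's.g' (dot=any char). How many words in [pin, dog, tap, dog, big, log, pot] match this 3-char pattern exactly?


Pattern 's.g' means: starts with 's', any single char, ends with 'g'.
Checking each word (must be exactly 3 chars):
  'pin' (len=3): no
  'dog' (len=3): no
  'tap' (len=3): no
  'dog' (len=3): no
  'big' (len=3): no
  'log' (len=3): no
  'pot' (len=3): no
Matching words: []
Total: 0

0


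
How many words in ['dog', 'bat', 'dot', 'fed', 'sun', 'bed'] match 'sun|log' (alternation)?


Alternation 'sun|log' matches either 'sun' or 'log'.
Checking each word:
  'dog' -> no
  'bat' -> no
  'dot' -> no
  'fed' -> no
  'sun' -> MATCH
  'bed' -> no
Matches: ['sun']
Count: 1

1


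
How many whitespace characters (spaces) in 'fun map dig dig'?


\s matches whitespace characters (spaces, tabs, etc.).
Text: 'fun map dig dig'
This text has 4 words separated by spaces.
Number of spaces = number of words - 1 = 4 - 1 = 3

3


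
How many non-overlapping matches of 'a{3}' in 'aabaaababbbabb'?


Pattern 'a{3}' matches exactly 3 consecutive a's (greedy, non-overlapping).
String: 'aabaaababbbabb'
Scanning for runs of a's:
  Run at pos 0: 'aa' (length 2) -> 0 match(es)
  Run at pos 3: 'aaa' (length 3) -> 1 match(es)
  Run at pos 7: 'a' (length 1) -> 0 match(es)
  Run at pos 11: 'a' (length 1) -> 0 match(es)
Matches found: ['aaa']
Total: 1

1


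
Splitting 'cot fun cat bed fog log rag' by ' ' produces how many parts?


Splitting by ' ' breaks the string at each occurrence of the separator.
Text: 'cot fun cat bed fog log rag'
Parts after split:
  Part 1: 'cot'
  Part 2: 'fun'
  Part 3: 'cat'
  Part 4: 'bed'
  Part 5: 'fog'
  Part 6: 'log'
  Part 7: 'rag'
Total parts: 7

7


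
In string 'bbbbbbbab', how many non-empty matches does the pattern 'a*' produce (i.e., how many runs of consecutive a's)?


Pattern 'a*' matches zero or more a's. We want non-empty runs of consecutive a's.
String: 'bbbbbbbab'
Walking through the string to find runs of a's:
  Run 1: positions 7-7 -> 'a'
Non-empty runs found: ['a']
Count: 1

1


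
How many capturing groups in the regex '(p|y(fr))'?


To count capturing groups, count each '(' that starts a group.
Pattern: '(p|y(fr))'
Walking through the pattern:
  Position 0: '(' -> group #1
  Position 4: '(' -> group #2
Total capturing groups: 2

2


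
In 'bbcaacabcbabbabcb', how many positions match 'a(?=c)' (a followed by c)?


Lookahead 'a(?=c)' matches 'a' only when followed by 'c'.
String: 'bbcaacabcbabbabcb'
Checking each position where char is 'a':
  pos 3: 'a' -> no (next='a')
  pos 4: 'a' -> MATCH (next='c')
  pos 6: 'a' -> no (next='b')
  pos 10: 'a' -> no (next='b')
  pos 13: 'a' -> no (next='b')
Matching positions: [4]
Count: 1

1


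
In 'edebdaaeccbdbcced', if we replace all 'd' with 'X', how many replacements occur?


re.sub('d', 'X', text) replaces every occurrence of 'd' with 'X'.
Text: 'edebdaaeccbdbcced'
Scanning for 'd':
  pos 1: 'd' -> replacement #1
  pos 4: 'd' -> replacement #2
  pos 11: 'd' -> replacement #3
  pos 16: 'd' -> replacement #4
Total replacements: 4

4


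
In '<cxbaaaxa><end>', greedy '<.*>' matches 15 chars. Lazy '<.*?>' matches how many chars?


Greedy '<.*>' tries to match as MUCH as possible.
Lazy '<.*?>' tries to match as LITTLE as possible.

String: '<cxbaaaxa><end>'
Greedy '<.*>' starts at first '<' and extends to the LAST '>': '<cxbaaaxa><end>' (15 chars)
Lazy '<.*?>' starts at first '<' and stops at the FIRST '>': '<cxbaaaxa>' (10 chars)

10


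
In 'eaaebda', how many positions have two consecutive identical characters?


Looking for consecutive identical characters in 'eaaebda':
  pos 0-1: 'e' vs 'a' -> different
  pos 1-2: 'a' vs 'a' -> MATCH ('aa')
  pos 2-3: 'a' vs 'e' -> different
  pos 3-4: 'e' vs 'b' -> different
  pos 4-5: 'b' vs 'd' -> different
  pos 5-6: 'd' vs 'a' -> different
Consecutive identical pairs: ['aa']
Count: 1

1


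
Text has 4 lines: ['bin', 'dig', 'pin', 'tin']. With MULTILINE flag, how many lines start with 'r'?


With MULTILINE flag, ^ matches the start of each line.
Lines: ['bin', 'dig', 'pin', 'tin']
Checking which lines start with 'r':
  Line 1: 'bin' -> no
  Line 2: 'dig' -> no
  Line 3: 'pin' -> no
  Line 4: 'tin' -> no
Matching lines: []
Count: 0

0


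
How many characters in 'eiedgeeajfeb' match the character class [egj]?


Character class [egj] matches any of: {e, g, j}
Scanning string 'eiedgeeajfeb' character by character:
  pos 0: 'e' -> MATCH
  pos 1: 'i' -> no
  pos 2: 'e' -> MATCH
  pos 3: 'd' -> no
  pos 4: 'g' -> MATCH
  pos 5: 'e' -> MATCH
  pos 6: 'e' -> MATCH
  pos 7: 'a' -> no
  pos 8: 'j' -> MATCH
  pos 9: 'f' -> no
  pos 10: 'e' -> MATCH
  pos 11: 'b' -> no
Total matches: 7

7


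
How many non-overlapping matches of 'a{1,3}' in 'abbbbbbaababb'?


Pattern 'a{1,3}' matches between 1 and 3 consecutive a's (greedy).
String: 'abbbbbbaababb'
Finding runs of a's and applying greedy matching:
  Run at pos 0: 'a' (length 1)
  Run at pos 7: 'aa' (length 2)
  Run at pos 10: 'a' (length 1)
Matches: ['a', 'aa', 'a']
Count: 3

3


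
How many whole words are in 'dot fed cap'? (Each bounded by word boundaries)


Word boundaries (\b) mark the start/end of each word.
Text: 'dot fed cap'
Splitting by whitespace:
  Word 1: 'dot'
  Word 2: 'fed'
  Word 3: 'cap'
Total whole words: 3

3


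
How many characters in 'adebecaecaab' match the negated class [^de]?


Negated class [^de] matches any char NOT in {d, e}
Scanning 'adebecaecaab':
  pos 0: 'a' -> MATCH
  pos 1: 'd' -> no (excluded)
  pos 2: 'e' -> no (excluded)
  pos 3: 'b' -> MATCH
  pos 4: 'e' -> no (excluded)
  pos 5: 'c' -> MATCH
  pos 6: 'a' -> MATCH
  pos 7: 'e' -> no (excluded)
  pos 8: 'c' -> MATCH
  pos 9: 'a' -> MATCH
  pos 10: 'a' -> MATCH
  pos 11: 'b' -> MATCH
Total matches: 8

8


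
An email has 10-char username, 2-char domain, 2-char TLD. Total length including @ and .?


An email address has format: username@domain.tld
Username length: 10
'@' character: 1
Domain length: 2
'.' character: 1
TLD length: 2
Total = 10 + 1 + 2 + 1 + 2 = 16

16


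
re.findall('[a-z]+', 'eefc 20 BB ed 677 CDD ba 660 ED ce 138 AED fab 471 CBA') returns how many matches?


Pattern '[a-z]+' finds one or more lowercase letters.
Text: 'eefc 20 BB ed 677 CDD ba 660 ED ce 138 AED fab 471 CBA'
Scanning for matches:
  Match 1: 'eefc'
  Match 2: 'ed'
  Match 3: 'ba'
  Match 4: 'ce'
  Match 5: 'fab'
Total matches: 5

5
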